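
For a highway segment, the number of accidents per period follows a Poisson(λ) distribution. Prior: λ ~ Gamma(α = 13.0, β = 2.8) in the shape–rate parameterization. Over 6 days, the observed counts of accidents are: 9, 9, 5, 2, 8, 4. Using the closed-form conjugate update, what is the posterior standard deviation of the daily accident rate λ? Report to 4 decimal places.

0.8035

With a Gamma(shape α, rate β) prior, the Poisson likelihood is conjugate: the posterior is Gamma(α + ΣXᵢ, β + n).
Sum of counts S = 37 over n = 6 days.
Posterior: Gamma(α+S, β+n) = Gamma(13.0+37, 2.8+6) = Gamma(50.0, 8.8).
SD = √α/β = √50.0/8.8 = 0.8035.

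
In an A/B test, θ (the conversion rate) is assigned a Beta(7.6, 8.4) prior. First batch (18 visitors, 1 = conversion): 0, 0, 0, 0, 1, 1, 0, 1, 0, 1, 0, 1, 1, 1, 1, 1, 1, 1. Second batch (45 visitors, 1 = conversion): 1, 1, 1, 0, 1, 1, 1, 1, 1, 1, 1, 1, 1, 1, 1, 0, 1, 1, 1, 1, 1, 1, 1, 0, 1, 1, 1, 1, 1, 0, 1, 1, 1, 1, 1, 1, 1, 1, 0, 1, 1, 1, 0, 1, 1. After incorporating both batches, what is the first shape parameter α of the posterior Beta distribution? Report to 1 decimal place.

The Beta prior is conjugate to a Binomial/Bernoulli likelihood; the update adds successes to α and failures to β.
After batch 1: Beta(7.6+11, 8.4+7) = Beta(18.6, 15.4).
After batch 2: Beta(18.6+39, 15.4+6) = Beta(57.6, 21.4).
Posterior α = 57.6.

57.6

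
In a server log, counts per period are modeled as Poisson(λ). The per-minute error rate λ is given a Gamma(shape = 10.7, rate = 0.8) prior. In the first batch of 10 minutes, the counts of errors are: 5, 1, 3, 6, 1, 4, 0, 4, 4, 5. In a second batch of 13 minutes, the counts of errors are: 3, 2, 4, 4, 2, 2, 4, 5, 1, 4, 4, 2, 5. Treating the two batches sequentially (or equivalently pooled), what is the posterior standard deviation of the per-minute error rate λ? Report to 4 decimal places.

With a Gamma(shape α, rate β) prior, the Poisson likelihood is conjugate: the posterior is Gamma(α + ΣXᵢ, β + n).
Batch 1: sum of counts S = 33 over n = 10 minutes.
After batch 1: Gamma(α+S, β+n) = Gamma(10.7+33, 0.8+10) = Gamma(43.7, 10.8).
Batch 2: sum of counts S = 42 over n = 13 minutes.
After batch 2: Gamma(α+S, β+n) = Gamma(43.7+42, 10.8+13) = Gamma(85.7, 23.8).
SD = √α/β = √85.7/23.8 = 0.3890.

0.3890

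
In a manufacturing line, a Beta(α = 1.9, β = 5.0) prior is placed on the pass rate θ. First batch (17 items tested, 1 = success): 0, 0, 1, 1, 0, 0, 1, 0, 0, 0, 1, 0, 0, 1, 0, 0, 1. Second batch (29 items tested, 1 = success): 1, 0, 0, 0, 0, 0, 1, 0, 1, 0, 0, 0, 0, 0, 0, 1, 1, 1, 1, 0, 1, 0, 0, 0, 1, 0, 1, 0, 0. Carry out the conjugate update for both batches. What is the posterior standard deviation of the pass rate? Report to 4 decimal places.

The Beta prior is conjugate to a Binomial/Bernoulli likelihood; the update adds successes to α and failures to β.
After batch 1: Beta(1.9+6, 5.0+11) = Beta(7.9, 16.0).
After batch 2: Beta(7.9+10, 16.0+19) = Beta(17.9, 35.0).
Var = αβ/((α+β)²(α+β+1)) = 17.9·35.0/(52.9²·53.9) = 0.00415356; SD = √0.00415356 = 0.0644.

0.0644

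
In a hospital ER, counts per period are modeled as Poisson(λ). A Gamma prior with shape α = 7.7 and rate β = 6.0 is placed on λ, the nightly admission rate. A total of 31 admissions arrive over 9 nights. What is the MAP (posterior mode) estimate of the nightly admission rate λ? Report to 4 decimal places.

2.5133

With a Gamma(shape α, rate β) prior, the Poisson likelihood is conjugate: the posterior is Gamma(α + ΣXᵢ, β + n).
Posterior: Gamma(α+S, β+n) = Gamma(7.7+31, 6.0+9) = Gamma(38.7, 15.0).
Mode of Gamma(α,β) for α≥1 is (α−1)/β = 37.7/15.0 = 2.5133.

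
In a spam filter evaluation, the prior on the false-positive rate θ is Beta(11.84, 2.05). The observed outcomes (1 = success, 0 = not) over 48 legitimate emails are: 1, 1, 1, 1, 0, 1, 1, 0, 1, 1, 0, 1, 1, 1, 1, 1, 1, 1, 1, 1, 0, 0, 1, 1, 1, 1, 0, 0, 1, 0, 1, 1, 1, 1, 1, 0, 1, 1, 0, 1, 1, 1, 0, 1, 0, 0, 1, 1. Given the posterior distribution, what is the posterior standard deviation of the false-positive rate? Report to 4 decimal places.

The Beta prior is conjugate to a Binomial/Bernoulli likelihood; the update adds successes to α and failures to β.
Posterior: Beta(α+k, β+n−k) = Beta(11.84+35, 2.05+13) = Beta(46.84, 15.05).
Var = αβ/((α+β)²(α+β+1)) = 46.84·15.05/(61.89²·62.89) = 0.00292638; SD = √0.00292638 = 0.0541.

0.0541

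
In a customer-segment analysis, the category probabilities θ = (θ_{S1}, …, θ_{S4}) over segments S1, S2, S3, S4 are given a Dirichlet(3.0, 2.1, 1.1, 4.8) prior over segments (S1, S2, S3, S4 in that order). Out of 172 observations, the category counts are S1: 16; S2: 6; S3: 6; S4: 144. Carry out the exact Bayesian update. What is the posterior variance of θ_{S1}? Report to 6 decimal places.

0.000506

The Dirichlet prior is conjugate to the Multinomial likelihood: each posterior αⱼ = prior αⱼ + observed count nⱼ.
Posterior concentration: (19.0, 8.1, 7.1, 148.8), total = 183.0.
Var[θ_j] = α_j(Σα−α_j)/((Σα)²(Σα+1)) = 19.0·164.0/(183.0²·184.0) = 0.000506.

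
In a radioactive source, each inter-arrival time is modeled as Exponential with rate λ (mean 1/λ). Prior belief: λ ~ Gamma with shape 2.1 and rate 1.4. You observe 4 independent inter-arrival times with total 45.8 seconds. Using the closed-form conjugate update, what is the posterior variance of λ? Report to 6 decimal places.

0.002738

With a Gamma(shape α, rate β) prior on the exponential rate λ, the posterior after n observations with total T = Σxᵢ is Gamma(α+n, β+T).
Posterior: Gamma(2.1+4, 1.4+45.8) = Gamma(6.1, 47.2).
Var = α/β² = 0.002738.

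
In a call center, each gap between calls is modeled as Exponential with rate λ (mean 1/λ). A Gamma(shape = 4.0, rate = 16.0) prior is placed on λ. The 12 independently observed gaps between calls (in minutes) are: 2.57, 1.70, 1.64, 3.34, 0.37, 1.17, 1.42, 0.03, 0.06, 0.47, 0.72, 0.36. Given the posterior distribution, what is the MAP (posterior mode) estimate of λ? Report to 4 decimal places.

0.5025

With a Gamma(shape α, rate β) prior on the exponential rate λ, the posterior after n observations with total T = Σxᵢ is Gamma(α+n, β+T).
Sum of observations T = 13.85 minutes; n = 12.
Posterior: Gamma(4.0+12, 16.0+13.85) = Gamma(16.0, 29.85).
Mode = (α−1)/β = 0.5025.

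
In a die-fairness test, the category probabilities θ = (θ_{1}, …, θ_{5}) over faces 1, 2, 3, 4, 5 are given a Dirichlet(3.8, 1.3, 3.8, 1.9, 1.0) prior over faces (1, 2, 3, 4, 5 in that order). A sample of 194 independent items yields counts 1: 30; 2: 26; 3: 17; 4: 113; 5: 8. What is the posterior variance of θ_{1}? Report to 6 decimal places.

The Dirichlet prior is conjugate to the Multinomial likelihood: each posterior αⱼ = prior αⱼ + observed count nⱼ.
Posterior concentration: (33.8, 27.3, 20.8, 114.9, 9.0), total = 205.8.
Var[θ_j] = α_j(Σα−α_j)/((Σα)²(Σα+1)) = 33.8·172.0/(205.8²·206.8) = 0.000664.

0.000664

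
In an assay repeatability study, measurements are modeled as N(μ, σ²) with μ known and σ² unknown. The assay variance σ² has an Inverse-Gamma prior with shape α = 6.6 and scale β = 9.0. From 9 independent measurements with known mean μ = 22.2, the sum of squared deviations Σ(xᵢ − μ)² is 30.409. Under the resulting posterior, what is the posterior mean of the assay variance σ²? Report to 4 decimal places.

With known mean μ and an Inverse-Gamma(α, β) prior on σ², the Normal likelihood is conjugate: posterior is Inv-Gamma(α + n/2, β + Σ(xᵢ−μ)²/2).
Posterior: Inv-Gamma(6.6 + 9/2, 9.0 + 30.409/2) = Inv-Gamma(11.10, 24.2045).
E[σ²|data] = β/(α−1) = 24.2045/10.10 = 2.3965.

2.3965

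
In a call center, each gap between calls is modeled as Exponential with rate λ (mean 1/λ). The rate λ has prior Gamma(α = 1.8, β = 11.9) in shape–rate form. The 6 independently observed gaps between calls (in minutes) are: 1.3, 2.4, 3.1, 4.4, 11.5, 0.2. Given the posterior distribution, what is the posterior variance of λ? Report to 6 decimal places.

0.006441

With a Gamma(shape α, rate β) prior on the exponential rate λ, the posterior after n observations with total T = Σxᵢ is Gamma(α+n, β+T).
Sum of observations T = 22.9 minutes; n = 6.
Posterior: Gamma(1.8+6, 11.9+22.9) = Gamma(7.8, 34.8).
Var = α/β² = 0.006441.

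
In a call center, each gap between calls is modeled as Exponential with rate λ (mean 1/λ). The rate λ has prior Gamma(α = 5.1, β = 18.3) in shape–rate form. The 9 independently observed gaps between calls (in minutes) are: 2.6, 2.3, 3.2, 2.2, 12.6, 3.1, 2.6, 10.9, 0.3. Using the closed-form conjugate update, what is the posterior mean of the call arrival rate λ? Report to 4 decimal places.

0.2427

With a Gamma(shape α, rate β) prior on the exponential rate λ, the posterior after n observations with total T = Σxᵢ is Gamma(α+n, β+T).
Sum of observations T = 39.8 minutes; n = 9.
Posterior: Gamma(5.1+9, 18.3+39.8) = Gamma(14.1, 58.1).
Posterior mean of λ = α/β = 14.1/58.1 = 0.2427.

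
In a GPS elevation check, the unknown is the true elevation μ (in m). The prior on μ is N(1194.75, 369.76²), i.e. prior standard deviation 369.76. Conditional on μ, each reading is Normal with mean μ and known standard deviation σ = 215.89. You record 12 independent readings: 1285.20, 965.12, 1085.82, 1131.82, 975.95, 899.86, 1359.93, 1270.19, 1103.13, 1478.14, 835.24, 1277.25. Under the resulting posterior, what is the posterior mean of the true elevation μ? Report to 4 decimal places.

1140.5116

For Normal data with known variance σ², a Normal(μ₀, σ₀²) prior on μ is conjugate. Posterior precision = 1/σ₀² + n/σ²; posterior mean is the precision-weighted average of μ₀ and x̄.
Σxᵢ = 1285.20 + 965.12 + 1085.82 + 1131.82 + 975.95 + 899.86 + 1359.93 + 1270.19 + 1103.13 + 1478.14 + 835.24 + 1277.25 = 13667.65, so n·x̄ = 13667.65.
σ₀² = 369.76² = 136722.4576, σ² = 215.89² = 46608.4921; σ² + n·σ₀² = 46608.4921 + 12·136722.4576 = 1687277.9833.
Posterior mean = (μ₀/σ₀² + n·x̄/σ²)/(1/σ₀² + n/σ²) = (σ²·μ₀ + σ₀²·n·x̄)/(σ² + n·σ₀²) = (46608.4921·1194.75 + 136722.4576·13667.65)/1687277.9833 = 1924360193.553115/1687277.9833 = 1140.5116.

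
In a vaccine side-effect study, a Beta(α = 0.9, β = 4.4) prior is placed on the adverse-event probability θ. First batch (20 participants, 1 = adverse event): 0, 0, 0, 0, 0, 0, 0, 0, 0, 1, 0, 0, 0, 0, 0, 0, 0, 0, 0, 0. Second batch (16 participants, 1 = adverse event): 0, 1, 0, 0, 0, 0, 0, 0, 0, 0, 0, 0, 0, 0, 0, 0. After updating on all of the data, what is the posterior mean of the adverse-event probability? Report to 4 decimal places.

The Beta prior is conjugate to a Binomial/Bernoulli likelihood; the update adds successes to α and failures to β.
After batch 1: Beta(0.9+1, 4.4+19) = Beta(1.9, 23.4).
After batch 2: Beta(1.9+1, 23.4+15) = Beta(2.9, 38.4).
Posterior mean = α/(α+β) = 2.9/41.3 = 0.0702.

0.0702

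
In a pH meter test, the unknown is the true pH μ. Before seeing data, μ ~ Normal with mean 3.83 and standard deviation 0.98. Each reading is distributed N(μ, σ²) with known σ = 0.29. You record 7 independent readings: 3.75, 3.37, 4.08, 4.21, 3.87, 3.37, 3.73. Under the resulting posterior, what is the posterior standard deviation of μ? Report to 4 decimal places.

For Normal data with known variance σ², a Normal(μ₀, σ₀²) prior on μ is conjugate. Posterior precision = 1/σ₀² + n/σ²; posterior mean is the precision-weighted average of μ₀ and x̄.
σ₀² = 0.98² = 0.9604, σ² = 0.29² = 0.0841; σ² + n·σ₀² = 0.0841 + 7·0.9604 = 6.8069.
Posterior precision = 1/σ₀² + n/σ² = 1/0.9604 + 7/0.0841 = (σ² + n·σ₀²)/(σ₀²σ²) = 6.8069/(0.9604·0.0841); posterior variance σₙ² = σ₀²σ²/(σ² + n·σ₀²) = 0.9604·0.0841/6.8069 = 0.011866.
Posterior SD = √σₙ² = √(0.9604·0.0841/6.8069) = 0.1089.

0.1089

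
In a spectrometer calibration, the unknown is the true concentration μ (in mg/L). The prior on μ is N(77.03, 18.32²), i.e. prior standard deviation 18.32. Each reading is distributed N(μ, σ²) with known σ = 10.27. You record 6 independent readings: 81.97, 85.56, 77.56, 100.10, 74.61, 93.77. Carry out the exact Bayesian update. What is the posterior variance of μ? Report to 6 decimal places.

16.703919

For Normal data with known variance σ², a Normal(μ₀, σ₀²) prior on μ is conjugate. Posterior precision = 1/σ₀² + n/σ²; posterior mean is the precision-weighted average of μ₀ and x̄.
σ₀² = 18.32² = 335.6224, σ² = 10.27² = 105.4729; σ² + n·σ₀² = 105.4729 + 6·335.6224 = 2119.2073.
Posterior precision = 1/σ₀² + n/σ² = 1/335.6224 + 6/105.4729 = (σ² + n·σ₀²)/(σ₀²σ²) = 2119.2073/(335.6224·105.4729); posterior variance σₙ² = σ₀²σ²/(σ² + n·σ₀²) = 335.6224·105.4729/2119.2073 = 16.703919.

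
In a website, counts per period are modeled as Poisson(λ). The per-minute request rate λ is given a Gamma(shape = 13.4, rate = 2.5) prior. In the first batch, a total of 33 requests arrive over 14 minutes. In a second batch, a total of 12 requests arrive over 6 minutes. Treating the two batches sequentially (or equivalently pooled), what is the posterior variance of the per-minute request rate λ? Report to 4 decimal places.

With a Gamma(shape α, rate β) prior, the Poisson likelihood is conjugate: the posterior is Gamma(α + ΣXᵢ, β + n).
After batch 1: Gamma(α+S, β+n) = Gamma(13.4+33, 2.5+14) = Gamma(46.4, 16.5).
After batch 2: Gamma(α+S, β+n) = Gamma(46.4+12, 16.5+6) = Gamma(58.4, 22.5).
Var = α/β² = 58.4/22.5² = 0.1154.

0.1154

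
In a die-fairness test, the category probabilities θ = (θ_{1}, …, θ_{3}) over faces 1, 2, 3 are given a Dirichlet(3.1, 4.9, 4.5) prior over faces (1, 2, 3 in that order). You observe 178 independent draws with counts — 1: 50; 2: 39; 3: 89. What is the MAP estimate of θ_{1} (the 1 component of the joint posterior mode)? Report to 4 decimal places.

0.2779

The Dirichlet prior is conjugate to the Multinomial likelihood: each posterior αⱼ = prior αⱼ + observed count nⱼ.
Posterior concentration: (53.1, 43.9, 93.5), total = 190.5.
Joint mode component: (α_{1}−1)/(Σα−K) = 52.1/187.5 = 0.2779.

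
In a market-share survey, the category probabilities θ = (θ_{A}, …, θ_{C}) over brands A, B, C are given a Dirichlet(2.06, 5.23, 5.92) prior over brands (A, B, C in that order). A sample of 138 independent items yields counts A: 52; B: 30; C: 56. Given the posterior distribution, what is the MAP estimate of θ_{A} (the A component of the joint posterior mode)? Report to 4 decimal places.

The Dirichlet prior is conjugate to the Multinomial likelihood: each posterior αⱼ = prior αⱼ + observed count nⱼ.
Posterior concentration: (54.06, 35.23, 61.92), total = 151.21.
Joint mode component: (α_{A}−1)/(Σα−K) = 53.06/148.21 = 0.3580.

0.3580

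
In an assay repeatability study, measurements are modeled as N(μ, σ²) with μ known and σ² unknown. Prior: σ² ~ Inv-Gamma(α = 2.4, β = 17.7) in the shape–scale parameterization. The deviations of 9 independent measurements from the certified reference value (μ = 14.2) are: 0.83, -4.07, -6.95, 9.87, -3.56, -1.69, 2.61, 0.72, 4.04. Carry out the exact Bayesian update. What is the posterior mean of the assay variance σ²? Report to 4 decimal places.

With known mean μ and an Inverse-Gamma(α, β) prior on σ², the Normal likelihood is conjugate: posterior is Inv-Gamma(α + n/2, β + Σ(xᵢ−μ)²/2).
Σ(xᵢ−μ)² = (0.83)² + (-4.07)² + (-6.95)² + (9.87)² + (-3.56)² + (-1.69)² + (2.61)² + (0.72)² + (4.04)² = 202.1550.
Posterior: Inv-Gamma(2.4 + 9/2, 17.7 + 202.1550/2) = Inv-Gamma(6.90, 118.77750).
E[σ²|data] = β/(α−1) = 118.77750/5.90 = 20.1318.

20.1318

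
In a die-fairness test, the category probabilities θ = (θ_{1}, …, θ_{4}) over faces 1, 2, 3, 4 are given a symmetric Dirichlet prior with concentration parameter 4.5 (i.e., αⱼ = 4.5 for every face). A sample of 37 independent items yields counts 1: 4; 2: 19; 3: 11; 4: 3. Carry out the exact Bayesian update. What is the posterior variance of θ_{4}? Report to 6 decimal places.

The Dirichlet prior is conjugate to the Multinomial likelihood: each posterior αⱼ = prior αⱼ + observed count nⱼ.
Posterior concentration: (8.5, 23.5, 15.5, 7.5), total = 55.0.
Var[θ_j] = α_j(Σα−α_j)/((Σα)²(Σα+1)) = 7.5·47.5/(55.0²·56.0) = 0.002103.

0.002103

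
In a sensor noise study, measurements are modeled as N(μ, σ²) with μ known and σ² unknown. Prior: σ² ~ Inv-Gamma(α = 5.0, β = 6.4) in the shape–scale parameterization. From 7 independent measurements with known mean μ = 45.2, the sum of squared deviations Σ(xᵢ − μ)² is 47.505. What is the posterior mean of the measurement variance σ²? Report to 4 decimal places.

With known mean μ and an Inverse-Gamma(α, β) prior on σ², the Normal likelihood is conjugate: posterior is Inv-Gamma(α + n/2, β + Σ(xᵢ−μ)²/2).
Posterior: Inv-Gamma(5.0 + 7/2, 6.4 + 47.505/2) = Inv-Gamma(8.50, 30.1525).
E[σ²|data] = β/(α−1) = 30.1525/7.50 = 4.0203.

4.0203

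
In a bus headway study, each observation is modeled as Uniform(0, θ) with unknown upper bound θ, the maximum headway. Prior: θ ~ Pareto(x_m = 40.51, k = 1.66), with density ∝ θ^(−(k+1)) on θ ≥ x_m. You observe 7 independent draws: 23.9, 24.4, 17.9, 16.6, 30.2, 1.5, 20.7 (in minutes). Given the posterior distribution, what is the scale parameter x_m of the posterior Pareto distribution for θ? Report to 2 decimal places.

40.51

A Pareto(scale x_m, shape k) prior on the upper bound θ of Uniform(0, θ) is conjugate: posterior is Pareto(max(x_m, max xᵢ), k + n).
Sample maximum = 30.2; prior scale x_m = 40.51 → posterior scale = max = 40.51.
Posterior shape = 1.66 + 7 = 8.66.
Posterior scale x_m = 40.51.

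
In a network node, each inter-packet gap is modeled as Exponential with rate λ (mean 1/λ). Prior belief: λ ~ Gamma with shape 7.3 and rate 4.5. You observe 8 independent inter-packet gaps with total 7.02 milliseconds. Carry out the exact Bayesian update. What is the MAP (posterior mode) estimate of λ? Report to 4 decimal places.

With a Gamma(shape α, rate β) prior on the exponential rate λ, the posterior after n observations with total T = Σxᵢ is Gamma(α+n, β+T).
Posterior: Gamma(7.3+8, 4.5+7.02) = Gamma(15.3, 11.52).
Mode = (α−1)/β = 1.2413.

1.2413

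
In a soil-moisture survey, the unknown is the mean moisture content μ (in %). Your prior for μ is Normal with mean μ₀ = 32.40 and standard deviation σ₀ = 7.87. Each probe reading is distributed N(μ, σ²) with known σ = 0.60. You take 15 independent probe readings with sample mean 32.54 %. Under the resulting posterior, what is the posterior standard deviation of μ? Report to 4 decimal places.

For Normal data with known variance σ², a Normal(μ₀, σ₀²) prior on μ is conjugate. Posterior precision = 1/σ₀² + n/σ²; posterior mean is the precision-weighted average of μ₀ and x̄.
σ₀² = 7.87² = 61.9369, σ² = 0.60² = 0.36; σ² + n·σ₀² = 0.36 + 15·61.9369 = 929.4135.
Posterior precision = 1/σ₀² + n/σ² = 1/61.9369 + 15/0.36 = (σ² + n·σ₀²)/(σ₀²σ²) = 929.4135/(61.9369·0.36); posterior variance σₙ² = σ₀²σ²/(σ² + n·σ₀²) = 61.9369·0.36/929.4135 = 0.023991.
Posterior SD = √σₙ² = √(61.9369·0.36/929.4135) = 0.1549.

0.1549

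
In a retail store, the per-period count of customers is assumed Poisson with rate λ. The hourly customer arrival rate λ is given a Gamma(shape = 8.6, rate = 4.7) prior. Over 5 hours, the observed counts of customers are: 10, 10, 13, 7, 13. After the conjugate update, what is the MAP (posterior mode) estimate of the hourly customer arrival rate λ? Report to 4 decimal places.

With a Gamma(shape α, rate β) prior, the Poisson likelihood is conjugate: the posterior is Gamma(α + ΣXᵢ, β + n).
Sum of counts S = 53 over n = 5 hours.
Posterior: Gamma(α+S, β+n) = Gamma(8.6+53, 4.7+5) = Gamma(61.6, 9.7).
Mode of Gamma(α,β) for α≥1 is (α−1)/β = 60.6/9.7 = 6.2474.

6.2474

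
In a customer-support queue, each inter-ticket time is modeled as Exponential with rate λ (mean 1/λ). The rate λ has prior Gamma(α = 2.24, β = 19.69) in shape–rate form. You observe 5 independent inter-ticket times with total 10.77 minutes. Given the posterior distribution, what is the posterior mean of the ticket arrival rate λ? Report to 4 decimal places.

0.2377

With a Gamma(shape α, rate β) prior on the exponential rate λ, the posterior after n observations with total T = Σxᵢ is Gamma(α+n, β+T).
Posterior: Gamma(2.24+5, 19.69+10.77) = Gamma(7.24, 30.46).
Posterior mean of λ = α/β = 7.24/30.46 = 0.2377.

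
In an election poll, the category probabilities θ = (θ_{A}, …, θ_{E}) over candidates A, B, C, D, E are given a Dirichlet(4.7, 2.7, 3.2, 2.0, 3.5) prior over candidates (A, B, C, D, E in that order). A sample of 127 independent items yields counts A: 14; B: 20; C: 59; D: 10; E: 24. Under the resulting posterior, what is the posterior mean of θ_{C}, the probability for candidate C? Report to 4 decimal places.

0.4347

The Dirichlet prior is conjugate to the Multinomial likelihood: each posterior αⱼ = prior αⱼ + observed count nⱼ.
Posterior concentration: (18.7, 22.7, 62.2, 12.0, 27.5), total = 143.1.
E[θ_{C}|data] = α_{C}/Σα = 62.2/143.1 = 0.4347.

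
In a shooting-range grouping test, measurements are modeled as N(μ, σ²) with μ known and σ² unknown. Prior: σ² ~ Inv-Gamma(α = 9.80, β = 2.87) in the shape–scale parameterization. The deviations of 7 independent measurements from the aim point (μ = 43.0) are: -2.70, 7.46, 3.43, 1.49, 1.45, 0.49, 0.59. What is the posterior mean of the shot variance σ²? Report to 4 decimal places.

With known mean μ and an Inverse-Gamma(α, β) prior on σ², the Normal likelihood is conjugate: posterior is Inv-Gamma(α + n/2, β + Σ(xᵢ−μ)²/2).
Σ(xᵢ−μ)² = (-2.70)² + (7.46)² + (3.43)² + (1.49)² + (1.45)² + (0.49)² + (0.59)² = 79.6173.
Posterior: Inv-Gamma(9.80 + 7/2, 2.87 + 79.6173/2) = Inv-Gamma(13.30, 42.67865).
E[σ²|data] = β/(α−1) = 42.67865/12.30 = 3.4698.

3.4698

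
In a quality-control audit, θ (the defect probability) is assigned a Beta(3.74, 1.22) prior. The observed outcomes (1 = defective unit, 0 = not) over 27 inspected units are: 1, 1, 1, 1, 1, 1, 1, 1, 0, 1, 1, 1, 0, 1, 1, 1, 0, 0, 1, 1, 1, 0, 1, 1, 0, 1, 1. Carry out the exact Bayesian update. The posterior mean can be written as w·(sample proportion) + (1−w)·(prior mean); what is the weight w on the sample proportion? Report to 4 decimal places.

The Beta prior is conjugate to a Binomial/Bernoulli likelihood; the update adds successes to α and failures to β.
Posterior mean = (α₀+k)/(α₀+β₀+n) = [n/(α₀+β₀+n)]·(k/n) + [(α₀+β₀)/(α₀+β₀+n)]·α₀/(α₀+β₀), so only n and the prior enter the weight.
The weight on the data is w = n/(α₀+β₀+n) = 27/(3.74+1.22+27) = 27/31.96 = 0.8448.

0.8448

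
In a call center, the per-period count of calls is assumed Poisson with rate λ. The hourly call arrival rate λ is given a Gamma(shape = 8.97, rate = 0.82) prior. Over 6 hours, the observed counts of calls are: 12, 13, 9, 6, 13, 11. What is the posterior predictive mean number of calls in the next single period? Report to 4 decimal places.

With a Gamma(shape α, rate β) prior, the Poisson likelihood is conjugate: the posterior is Gamma(α + ΣXᵢ, β + n).
Sum of counts S = 64 over n = 6 hours.
Posterior: Gamma(α+S, β+n) = Gamma(8.97+64, 0.82+6) = Gamma(72.97, 6.82).
The predictive distribution for one future period is NegBinom with mean α/β = 10.6994.

10.6994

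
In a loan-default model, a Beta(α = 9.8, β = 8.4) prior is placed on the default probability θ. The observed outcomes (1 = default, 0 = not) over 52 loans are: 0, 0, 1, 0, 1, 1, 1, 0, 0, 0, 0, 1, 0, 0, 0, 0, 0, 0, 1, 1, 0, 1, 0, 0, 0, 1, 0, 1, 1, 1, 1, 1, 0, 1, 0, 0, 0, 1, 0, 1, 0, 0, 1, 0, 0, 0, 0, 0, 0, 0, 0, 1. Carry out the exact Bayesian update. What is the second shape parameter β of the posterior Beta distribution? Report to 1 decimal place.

41.4

The Beta prior is conjugate to a Binomial/Bernoulli likelihood; the update adds successes to α and failures to β.
Posterior: Beta(α+k, β+n−k) = Beta(9.8+19, 8.4+33) = Beta(28.8, 41.4).
Posterior β = 41.4.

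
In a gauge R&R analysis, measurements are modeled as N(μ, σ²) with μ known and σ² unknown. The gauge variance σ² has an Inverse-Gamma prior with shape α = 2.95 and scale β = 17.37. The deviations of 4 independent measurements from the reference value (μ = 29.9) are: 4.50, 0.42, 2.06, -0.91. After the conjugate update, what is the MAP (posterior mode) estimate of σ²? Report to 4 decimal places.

With known mean μ and an Inverse-Gamma(α, β) prior on σ², the Normal likelihood is conjugate: posterior is Inv-Gamma(α + n/2, β + Σ(xᵢ−μ)²/2).
Σ(xᵢ−μ)² = (4.50)² + (0.42)² + (2.06)² + (-0.91)² = 25.4981.
Posterior: Inv-Gamma(2.95 + 4/2, 17.37 + 25.4981/2) = Inv-Gamma(4.95, 30.11905).
Mode = β/(α+1) = 30.11905/5.95 = 5.0620.

5.0620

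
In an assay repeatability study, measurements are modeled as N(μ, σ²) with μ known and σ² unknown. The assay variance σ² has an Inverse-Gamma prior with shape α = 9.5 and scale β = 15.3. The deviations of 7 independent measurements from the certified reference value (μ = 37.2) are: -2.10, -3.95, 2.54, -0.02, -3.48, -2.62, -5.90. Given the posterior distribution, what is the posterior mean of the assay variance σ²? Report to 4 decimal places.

With known mean μ and an Inverse-Gamma(α, β) prior on σ², the Normal likelihood is conjugate: posterior is Inv-Gamma(α + n/2, β + Σ(xᵢ−μ)²/2).
Σ(xᵢ−μ)² = (-2.10)² + (-3.95)² + (2.54)² + (-0.02)² + (-3.48)² + (-2.62)² + (-5.90)² = 80.2493.
Posterior: Inv-Gamma(9.5 + 7/2, 15.3 + 80.2493/2) = Inv-Gamma(13.00, 55.42465).
E[σ²|data] = β/(α−1) = 55.42465/12.00 = 4.6187.

4.6187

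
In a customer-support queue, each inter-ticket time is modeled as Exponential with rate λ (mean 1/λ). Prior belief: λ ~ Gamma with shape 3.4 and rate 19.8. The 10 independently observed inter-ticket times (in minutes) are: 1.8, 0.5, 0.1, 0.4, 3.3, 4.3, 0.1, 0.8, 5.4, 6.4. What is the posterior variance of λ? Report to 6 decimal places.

0.007281

With a Gamma(shape α, rate β) prior on the exponential rate λ, the posterior after n observations with total T = Σxᵢ is Gamma(α+n, β+T).
Sum of observations T = 23.1 minutes; n = 10.
Posterior: Gamma(3.4+10, 19.8+23.1) = Gamma(13.4, 42.9).
Var = α/β² = 0.007281.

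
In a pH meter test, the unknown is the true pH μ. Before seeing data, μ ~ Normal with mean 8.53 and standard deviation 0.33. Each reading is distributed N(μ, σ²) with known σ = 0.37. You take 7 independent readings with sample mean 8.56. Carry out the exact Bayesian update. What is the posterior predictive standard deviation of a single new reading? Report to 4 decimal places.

For Normal data with known variance σ², a Normal(μ₀, σ₀²) prior on μ is conjugate. Posterior precision = 1/σ₀² + n/σ²; posterior mean is the precision-weighted average of μ₀ and x̄.
σ₀² = 0.33² = 0.1089, σ² = 0.37² = 0.1369; σ² + n·σ₀² = 0.1369 + 7·0.1089 = 0.8992.
Posterior precision = 1/σ₀² + n/σ² = 1/0.1089 + 7/0.1369 = (σ² + n·σ₀²)/(σ₀²σ²) = 0.8992/(0.1089·0.1369); posterior variance σₙ² = σ₀²σ²/(σ² + n·σ₀²) = 0.1089·0.1369/0.8992 = 0.016580.
Predictive variance for one new observation = σₙ² + σ² = 0.1089·0.1369/0.8992 + 0.1369 = σ²·(σ₀² + 0.8992)/0.8992 = 0.1369·1.0081/0.8992 = 0.153480; SD = √(0.1369·1.0081/0.8992) = 0.3918.

0.3918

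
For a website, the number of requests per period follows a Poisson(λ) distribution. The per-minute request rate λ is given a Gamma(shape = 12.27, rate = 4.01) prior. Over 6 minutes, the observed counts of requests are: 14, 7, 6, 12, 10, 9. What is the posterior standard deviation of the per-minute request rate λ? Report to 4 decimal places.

0.8374

With a Gamma(shape α, rate β) prior, the Poisson likelihood is conjugate: the posterior is Gamma(α + ΣXᵢ, β + n).
Sum of counts S = 58 over n = 6 minutes.
Posterior: Gamma(α+S, β+n) = Gamma(12.27+58, 4.01+6) = Gamma(70.27, 10.01).
SD = √α/β = √70.27/10.01 = 0.8374.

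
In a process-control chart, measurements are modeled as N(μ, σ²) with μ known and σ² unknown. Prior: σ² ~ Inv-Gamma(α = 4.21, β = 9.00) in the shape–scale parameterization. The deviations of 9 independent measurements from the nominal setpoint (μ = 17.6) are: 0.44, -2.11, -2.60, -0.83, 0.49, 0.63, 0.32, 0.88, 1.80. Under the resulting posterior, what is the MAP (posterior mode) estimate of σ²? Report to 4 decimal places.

With known mean μ and an Inverse-Gamma(α, β) prior on σ², the Normal likelihood is conjugate: posterior is Inv-Gamma(α + n/2, β + Σ(xᵢ−μ)²/2).
Σ(xᵢ−μ)² = (0.44)² + (-2.11)² + (-2.60)² + (-0.83)² + (0.49)² + (0.63)² + (0.32)² + (0.88)² + (1.80)² = 16.8484.
Posterior: Inv-Gamma(4.21 + 9/2, 9.00 + 16.8484/2) = Inv-Gamma(8.71, 17.42420).
Mode = β/(α+1) = 17.42420/9.71 = 1.7945.

1.7945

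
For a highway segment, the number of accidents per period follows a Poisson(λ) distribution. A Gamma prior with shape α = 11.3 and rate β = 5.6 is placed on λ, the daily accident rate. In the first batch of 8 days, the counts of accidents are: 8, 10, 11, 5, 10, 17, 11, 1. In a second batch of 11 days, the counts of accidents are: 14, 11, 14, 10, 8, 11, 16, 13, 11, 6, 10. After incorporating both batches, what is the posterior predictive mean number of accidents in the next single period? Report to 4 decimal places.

8.4675

With a Gamma(shape α, rate β) prior, the Poisson likelihood is conjugate: the posterior is Gamma(α + ΣXᵢ, β + n).
Batch 1: sum of counts S = 73 over n = 8 days.
After batch 1: Gamma(α+S, β+n) = Gamma(11.3+73, 5.6+8) = Gamma(84.3, 13.6).
Batch 2: sum of counts S = 124 over n = 11 days.
After batch 2: Gamma(α+S, β+n) = Gamma(84.3+124, 13.6+11) = Gamma(208.3, 24.6).
The predictive distribution for one future period is NegBinom with mean α/β = 8.4675.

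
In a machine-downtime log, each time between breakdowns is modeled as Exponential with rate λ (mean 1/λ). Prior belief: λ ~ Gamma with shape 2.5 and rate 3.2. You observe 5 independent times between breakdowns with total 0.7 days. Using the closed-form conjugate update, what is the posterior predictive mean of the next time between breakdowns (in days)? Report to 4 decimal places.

0.6000

With a Gamma(shape α, rate β) prior on the exponential rate λ, the posterior after n observations with total T = Σxᵢ is Gamma(α+n, β+T).
Posterior: Gamma(2.5+5, 3.2+0.7) = Gamma(7.5, 3.9).
The predictive distribution for the next observation is Lomax; its mean is β/(α−1) = 3.9/6.5 = 0.6000.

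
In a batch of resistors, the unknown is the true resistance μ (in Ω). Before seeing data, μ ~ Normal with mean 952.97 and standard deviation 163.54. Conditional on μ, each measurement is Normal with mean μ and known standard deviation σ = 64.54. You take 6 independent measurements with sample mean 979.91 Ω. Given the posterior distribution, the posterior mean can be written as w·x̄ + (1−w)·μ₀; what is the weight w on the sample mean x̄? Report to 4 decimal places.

0.9747

For Normal data with known variance σ², a Normal(μ₀, σ₀²) prior on μ is conjugate. Posterior precision = 1/σ₀² + n/σ²; posterior mean is the precision-weighted average of μ₀ and x̄.
σ₀² = 163.54² = 26745.3316, σ² = 64.54² = 4165.4116. Prior precision 1/σ₀² = 1/26745.3316; data precision n/σ² = 6/4165.4116.
w = (n/σ²)/(1/σ₀² + n/σ²) = n·σ₀²/(σ² + n·σ₀²) = 6·26745.3316/(4165.4116 + 6·26745.3316) = 160471.9896/164637.4012 = 0.9747.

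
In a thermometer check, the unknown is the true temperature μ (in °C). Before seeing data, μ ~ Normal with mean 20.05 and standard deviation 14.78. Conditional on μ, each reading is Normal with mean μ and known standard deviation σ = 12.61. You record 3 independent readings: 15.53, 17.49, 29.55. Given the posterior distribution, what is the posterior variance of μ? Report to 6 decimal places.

42.654421

For Normal data with known variance σ², a Normal(μ₀, σ₀²) prior on μ is conjugate. Posterior precision = 1/σ₀² + n/σ²; posterior mean is the precision-weighted average of μ₀ and x̄.
σ₀² = 14.78² = 218.4484, σ² = 12.61² = 159.0121; σ² + n·σ₀² = 159.0121 + 3·218.4484 = 814.3573.
Posterior precision = 1/σ₀² + n/σ² = 1/218.4484 + 3/159.0121 = (σ² + n·σ₀²)/(σ₀²σ²) = 814.3573/(218.4484·159.0121); posterior variance σₙ² = σ₀²σ²/(σ² + n·σ₀²) = 218.4484·159.0121/814.3573 = 42.654421.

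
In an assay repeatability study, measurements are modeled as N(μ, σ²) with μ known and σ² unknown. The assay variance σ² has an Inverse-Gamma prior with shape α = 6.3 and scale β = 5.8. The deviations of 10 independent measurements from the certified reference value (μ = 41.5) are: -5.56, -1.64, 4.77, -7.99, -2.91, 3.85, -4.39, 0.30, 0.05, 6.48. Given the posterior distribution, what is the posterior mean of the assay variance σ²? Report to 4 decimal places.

10.5069

With known mean μ and an Inverse-Gamma(α, β) prior on σ², the Normal likelihood is conjugate: posterior is Inv-Gamma(α + n/2, β + Σ(xᵢ−μ)²/2).
Σ(xᵢ−μ)² = (-5.56)² + (-1.64)² + (4.77)² + (-7.99)² + (-2.91)² + (3.85)² + (-4.39)² + (0.30)² + (0.05)² + (6.48)² = 204.8418.
Posterior: Inv-Gamma(6.3 + 10/2, 5.8 + 204.8418/2) = Inv-Gamma(11.30, 108.22090).
E[σ²|data] = β/(α−1) = 108.22090/10.30 = 10.5069.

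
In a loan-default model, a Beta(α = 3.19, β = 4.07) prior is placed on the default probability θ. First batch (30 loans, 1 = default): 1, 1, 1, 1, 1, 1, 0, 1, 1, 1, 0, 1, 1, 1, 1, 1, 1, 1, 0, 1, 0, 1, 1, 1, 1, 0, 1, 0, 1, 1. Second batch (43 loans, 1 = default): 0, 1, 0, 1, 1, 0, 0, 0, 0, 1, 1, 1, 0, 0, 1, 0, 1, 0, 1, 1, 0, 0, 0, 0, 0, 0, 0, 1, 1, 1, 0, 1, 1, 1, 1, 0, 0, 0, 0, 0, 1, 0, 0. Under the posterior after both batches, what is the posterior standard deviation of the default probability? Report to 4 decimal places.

The Beta prior is conjugate to a Binomial/Bernoulli likelihood; the update adds successes to α and failures to β.
After batch 1: Beta(3.19+24, 4.07+6) = Beta(27.19, 10.07).
After batch 2: Beta(27.19+18, 10.07+25) = Beta(45.19, 35.07).
Var = αβ/((α+β)²(α+β+1)) = 45.19·35.07/(80.26²·81.26) = 0.00302763; SD = √0.00302763 = 0.0550.

0.0550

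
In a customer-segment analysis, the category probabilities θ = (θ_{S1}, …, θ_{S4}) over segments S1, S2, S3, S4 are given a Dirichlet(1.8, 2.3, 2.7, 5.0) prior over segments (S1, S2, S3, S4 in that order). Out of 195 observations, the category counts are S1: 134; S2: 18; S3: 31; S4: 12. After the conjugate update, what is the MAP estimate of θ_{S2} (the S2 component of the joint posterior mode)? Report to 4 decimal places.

The Dirichlet prior is conjugate to the Multinomial likelihood: each posterior αⱼ = prior αⱼ + observed count nⱼ.
Posterior concentration: (135.8, 20.3, 33.7, 17.0), total = 206.8.
Joint mode component: (α_{S2}−1)/(Σα−K) = 19.3/202.8 = 0.0952.

0.0952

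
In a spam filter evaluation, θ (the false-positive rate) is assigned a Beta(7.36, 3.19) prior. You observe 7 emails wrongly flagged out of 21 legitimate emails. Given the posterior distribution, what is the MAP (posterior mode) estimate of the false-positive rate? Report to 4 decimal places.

0.4521

The Beta prior is conjugate to a Binomial/Bernoulli likelihood; the update adds successes to α and failures to β.
Posterior: Beta(α+k, β+n−k) = Beta(7.36+7, 3.19+14) = Beta(14.36, 17.19).
Mode of Beta(a,b) for a,b>1 is (a−1)/(a+b−2) = 13.36/29.55 = 0.4521.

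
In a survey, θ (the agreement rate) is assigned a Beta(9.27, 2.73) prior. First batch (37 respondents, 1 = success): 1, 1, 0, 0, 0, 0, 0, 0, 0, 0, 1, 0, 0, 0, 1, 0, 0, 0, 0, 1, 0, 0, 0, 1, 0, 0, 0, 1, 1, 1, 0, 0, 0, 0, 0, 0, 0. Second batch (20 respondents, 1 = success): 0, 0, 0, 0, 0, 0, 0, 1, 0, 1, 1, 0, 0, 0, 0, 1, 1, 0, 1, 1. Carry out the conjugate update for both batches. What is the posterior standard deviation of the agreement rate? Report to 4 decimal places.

0.0576

The Beta prior is conjugate to a Binomial/Bernoulli likelihood; the update adds successes to α and failures to β.
After batch 1: Beta(9.27+9, 2.73+28) = Beta(18.27, 30.73).
After batch 2: Beta(18.27+7, 30.73+13) = Beta(25.27, 43.73).
Var = αβ/((α+β)²(α+β+1)) = 25.27·43.73/(69.00²·70.00) = 0.00331580; SD = √0.00331580 = 0.0576.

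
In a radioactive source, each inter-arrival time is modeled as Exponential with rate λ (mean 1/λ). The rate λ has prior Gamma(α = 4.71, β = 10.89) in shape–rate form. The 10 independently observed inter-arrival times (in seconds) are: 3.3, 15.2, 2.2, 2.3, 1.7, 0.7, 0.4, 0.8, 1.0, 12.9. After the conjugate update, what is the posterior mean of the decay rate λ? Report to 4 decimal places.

0.2862

With a Gamma(shape α, rate β) prior on the exponential rate λ, the posterior after n observations with total T = Σxᵢ is Gamma(α+n, β+T).
Sum of observations T = 40.5 seconds; n = 10.
Posterior: Gamma(4.71+10, 10.89+40.5) = Gamma(14.71, 51.39).
Posterior mean of λ = α/β = 14.71/51.39 = 0.2862.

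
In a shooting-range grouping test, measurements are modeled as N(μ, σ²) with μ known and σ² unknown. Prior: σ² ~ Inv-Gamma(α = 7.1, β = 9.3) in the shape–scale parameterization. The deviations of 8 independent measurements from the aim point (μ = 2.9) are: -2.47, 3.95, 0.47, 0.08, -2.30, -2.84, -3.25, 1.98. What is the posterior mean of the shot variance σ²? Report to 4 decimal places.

3.3846

With known mean μ and an Inverse-Gamma(α, β) prior on σ², the Normal likelihood is conjugate: posterior is Inv-Gamma(α + n/2, β + Σ(xᵢ−μ)²/2).
Σ(xᵢ−μ)² = (-2.47)² + (3.95)² + (0.47)² + (0.08)² + (-2.30)² + (-2.84)² + (-3.25)² + (1.98)² = 49.7692.
Posterior: Inv-Gamma(7.1 + 8/2, 9.3 + 49.7692/2) = Inv-Gamma(11.10, 34.18460).
E[σ²|data] = β/(α−1) = 34.18460/10.10 = 3.3846.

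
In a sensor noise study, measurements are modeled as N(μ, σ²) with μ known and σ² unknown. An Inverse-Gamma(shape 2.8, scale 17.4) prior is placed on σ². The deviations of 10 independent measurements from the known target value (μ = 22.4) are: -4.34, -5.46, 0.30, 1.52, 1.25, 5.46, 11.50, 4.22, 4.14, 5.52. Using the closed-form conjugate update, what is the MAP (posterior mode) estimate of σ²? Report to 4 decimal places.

With known mean μ and an Inverse-Gamma(α, β) prior on σ², the Normal likelihood is conjugate: posterior is Inv-Gamma(α + n/2, β + Σ(xᵢ−μ)²/2).
Σ(xᵢ−μ)² = (-4.34)² + (-5.46)² + (0.30)² + (1.52)² + (1.25)² + (5.46)² + (11.50)² + (4.22)² + (4.14)² + (5.52)² = 280.0901.
Posterior: Inv-Gamma(2.8 + 10/2, 17.4 + 280.0901/2) = Inv-Gamma(7.80, 157.44505).
Mode = β/(α+1) = 157.44505/8.80 = 17.8915.

17.8915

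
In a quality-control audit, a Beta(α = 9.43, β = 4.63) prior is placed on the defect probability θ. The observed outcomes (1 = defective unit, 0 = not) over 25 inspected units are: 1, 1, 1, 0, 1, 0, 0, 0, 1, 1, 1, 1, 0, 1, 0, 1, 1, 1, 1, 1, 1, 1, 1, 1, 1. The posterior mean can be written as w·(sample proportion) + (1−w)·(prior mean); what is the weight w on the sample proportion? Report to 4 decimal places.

The Beta prior is conjugate to a Binomial/Bernoulli likelihood; the update adds successes to α and failures to β.
Posterior mean = (α₀+k)/(α₀+β₀+n) = [n/(α₀+β₀+n)]·(k/n) + [(α₀+β₀)/(α₀+β₀+n)]·α₀/(α₀+β₀), so only n and the prior enter the weight.
The weight on the data is w = n/(α₀+β₀+n) = 25/(9.43+4.63+25) = 25/39.06 = 0.6400.

0.6400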